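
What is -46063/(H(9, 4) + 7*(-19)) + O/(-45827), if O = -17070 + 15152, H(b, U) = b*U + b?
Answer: 2111097885/4032776 ≈ 523.49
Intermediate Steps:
H(b, U) = b + U*b (H(b, U) = U*b + b = b + U*b)
O = -1918
-46063/(H(9, 4) + 7*(-19)) + O/(-45827) = -46063/(9*(1 + 4) + 7*(-19)) - 1918/(-45827) = -46063/(9*5 - 133) - 1918*(-1/45827) = -46063/(45 - 133) + 1918/45827 = -46063/(-88) + 1918/45827 = -46063*(-1/88) + 1918/45827 = 46063/88 + 1918/45827 = 2111097885/4032776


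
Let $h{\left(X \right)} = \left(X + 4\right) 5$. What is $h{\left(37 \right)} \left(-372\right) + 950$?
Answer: $-75310$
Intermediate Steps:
$h{\left(X \right)} = 20 + 5 X$ ($h{\left(X \right)} = \left(4 + X\right) 5 = 20 + 5 X$)
$h{\left(37 \right)} \left(-372\right) + 950 = \left(20 + 5 \cdot 37\right) \left(-372\right) + 950 = \left(20 + 185\right) \left(-372\right) + 950 = 205 \left(-372\right) + 950 = -76260 + 950 = -75310$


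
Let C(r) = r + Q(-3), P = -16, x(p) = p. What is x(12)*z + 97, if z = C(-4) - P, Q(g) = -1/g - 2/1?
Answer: 221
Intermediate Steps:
Q(g) = -2 - 1/g (Q(g) = -1/g - 2*1 = -1/g - 2 = -2 - 1/g)
C(r) = -5/3 + r (C(r) = r + (-2 - 1/(-3)) = r + (-2 - 1*(-1/3)) = r + (-2 + 1/3) = r - 5/3 = -5/3 + r)
z = 31/3 (z = (-5/3 - 4) - 1*(-16) = -17/3 + 16 = 31/3 ≈ 10.333)
x(12)*z + 97 = 12*(31/3) + 97 = 124 + 97 = 221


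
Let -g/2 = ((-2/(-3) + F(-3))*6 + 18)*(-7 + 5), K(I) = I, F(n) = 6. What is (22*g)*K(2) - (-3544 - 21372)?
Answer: 35124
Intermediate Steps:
g = 232 (g = -2*((-2/(-3) + 6)*6 + 18)*(-7 + 5) = -2*((-2*(-⅓) + 6)*6 + 18)*(-2) = -2*((⅔ + 6)*6 + 18)*(-2) = -2*((20/3)*6 + 18)*(-2) = -2*(40 + 18)*(-2) = -116*(-2) = -2*(-116) = 232)
(22*g)*K(2) - (-3544 - 21372) = (22*232)*2 - (-3544 - 21372) = 5104*2 - 1*(-24916) = 10208 + 24916 = 35124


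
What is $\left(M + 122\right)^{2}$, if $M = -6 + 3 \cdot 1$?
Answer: $14161$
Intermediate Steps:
$M = -3$ ($M = -6 + 3 = -3$)
$\left(M + 122\right)^{2} = \left(-3 + 122\right)^{2} = 119^{2} = 14161$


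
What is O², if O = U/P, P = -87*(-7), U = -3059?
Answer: 190969/7569 ≈ 25.230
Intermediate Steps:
P = 609
O = -437/87 (O = -3059/609 = -3059*1/609 = -437/87 ≈ -5.0230)
O² = (-437/87)² = 190969/7569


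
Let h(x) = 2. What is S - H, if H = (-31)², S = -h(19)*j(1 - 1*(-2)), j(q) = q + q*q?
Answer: -985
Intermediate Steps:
j(q) = q + q²
S = -24 (S = -2*(1 - 1*(-2))*(1 + (1 - 1*(-2))) = -2*(1 + 2)*(1 + (1 + 2)) = -2*3*(1 + 3) = -2*3*4 = -2*12 = -1*24 = -24)
H = 961
S - H = -24 - 1*961 = -24 - 961 = -985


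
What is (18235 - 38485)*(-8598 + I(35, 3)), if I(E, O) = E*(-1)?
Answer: 174818250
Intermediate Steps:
I(E, O) = -E
(18235 - 38485)*(-8598 + I(35, 3)) = (18235 - 38485)*(-8598 - 1*35) = -20250*(-8598 - 35) = -20250*(-8633) = 174818250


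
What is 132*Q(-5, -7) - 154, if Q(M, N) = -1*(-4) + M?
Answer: -286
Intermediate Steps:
Q(M, N) = 4 + M
132*Q(-5, -7) - 154 = 132*(4 - 5) - 154 = 132*(-1) - 154 = -132 - 154 = -286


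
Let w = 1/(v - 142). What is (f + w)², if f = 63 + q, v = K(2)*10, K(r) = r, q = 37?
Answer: 148815601/14884 ≈ 9998.4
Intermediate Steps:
v = 20 (v = 2*10 = 20)
f = 100 (f = 63 + 37 = 100)
w = -1/122 (w = 1/(20 - 142) = 1/(-122) = -1/122 ≈ -0.0081967)
(f + w)² = (100 - 1/122)² = (12199/122)² = 148815601/14884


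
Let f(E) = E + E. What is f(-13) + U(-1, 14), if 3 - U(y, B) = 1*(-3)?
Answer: -20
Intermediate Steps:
U(y, B) = 6 (U(y, B) = 3 - (-3) = 3 - 1*(-3) = 3 + 3 = 6)
f(E) = 2*E
f(-13) + U(-1, 14) = 2*(-13) + 6 = -26 + 6 = -20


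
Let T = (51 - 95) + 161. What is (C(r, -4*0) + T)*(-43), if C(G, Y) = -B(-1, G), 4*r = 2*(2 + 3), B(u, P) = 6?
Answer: -4773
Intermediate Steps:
T = 117 (T = -44 + 161 = 117)
r = 5/2 (r = (2*(2 + 3))/4 = (2*5)/4 = (¼)*10 = 5/2 ≈ 2.5000)
C(G, Y) = -6 (C(G, Y) = -1*6 = -6)
(C(r, -4*0) + T)*(-43) = (-6 + 117)*(-43) = 111*(-43) = -4773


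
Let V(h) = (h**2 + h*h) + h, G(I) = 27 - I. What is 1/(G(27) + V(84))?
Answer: 1/14196 ≈ 7.0442e-5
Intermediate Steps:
V(h) = h + 2*h**2 (V(h) = (h**2 + h**2) + h = 2*h**2 + h = h + 2*h**2)
1/(G(27) + V(84)) = 1/((27 - 1*27) + 84*(1 + 2*84)) = 1/((27 - 27) + 84*(1 + 168)) = 1/(0 + 84*169) = 1/(0 + 14196) = 1/14196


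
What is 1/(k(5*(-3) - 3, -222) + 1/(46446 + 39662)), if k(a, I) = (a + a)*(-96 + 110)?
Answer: -86108/43398431 ≈ -0.0019841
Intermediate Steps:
k(a, I) = 28*a (k(a, I) = (2*a)*14 = 28*a)
1/(k(5*(-3) - 3, -222) + 1/(46446 + 39662)) = 1/(28*(5*(-3) - 3) + 1/(46446 + 39662)) = 1/(28*(-15 - 3) + 1/86108) = 1/(28*(-18) + 1/86108) = 1/(-504 + 1/86108) = 1/(-43398431/86108) = -86108/43398431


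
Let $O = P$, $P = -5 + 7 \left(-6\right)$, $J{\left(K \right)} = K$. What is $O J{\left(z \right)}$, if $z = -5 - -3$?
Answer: $94$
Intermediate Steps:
$z = -2$ ($z = -5 + 3 = -2$)
$P = -47$ ($P = -5 - 42 = -47$)
$O = -47$
$O J{\left(z \right)} = \left(-47\right) \left(-2\right) = 94$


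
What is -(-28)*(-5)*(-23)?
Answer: 3220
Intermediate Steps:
-(-28)*(-5)*(-23) = -7*20*(-23) = -140*(-23) = 3220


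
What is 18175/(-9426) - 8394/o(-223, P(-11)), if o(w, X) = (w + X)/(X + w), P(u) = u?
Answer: -79140019/9426 ≈ -8395.9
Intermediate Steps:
o(w, X) = 1 (o(w, X) = (X + w)/(X + w) = 1)
18175/(-9426) - 8394/o(-223, P(-11)) = 18175/(-9426) - 8394/1 = 18175*(-1/9426) - 8394*1 = -18175/9426 - 8394 = -79140019/9426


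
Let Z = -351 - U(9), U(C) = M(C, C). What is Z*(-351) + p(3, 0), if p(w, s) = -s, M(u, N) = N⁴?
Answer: 2426112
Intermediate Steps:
U(C) = C⁴
Z = -6912 (Z = -351 - 1*9⁴ = -351 - 1*6561 = -351 - 6561 = -6912)
Z*(-351) + p(3, 0) = -6912*(-351) - 1*0 = 2426112 + 0 = 2426112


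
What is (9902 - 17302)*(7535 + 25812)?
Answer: -246767800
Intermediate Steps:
(9902 - 17302)*(7535 + 25812) = -7400*33347 = -246767800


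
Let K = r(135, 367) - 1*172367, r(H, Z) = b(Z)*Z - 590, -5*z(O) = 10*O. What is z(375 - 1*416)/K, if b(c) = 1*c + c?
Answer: 82/96421 ≈ 0.00085044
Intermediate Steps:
b(c) = 2*c (b(c) = c + c = 2*c)
z(O) = -2*O
r(H, Z) = -590 + 2*Z**2 (r(H, Z) = (2*Z)*Z - 590 = 2*Z**2 - 590 = -590 + 2*Z**2)
K = 96421 (K = (-590 + 2*367**2) - 1*172367 = (-590 + 2*134689) - 172367 = (-590 + 269378) - 172367 = 268788 - 172367 = 96421)
z(375 - 1*416)/K = -2*(375 - 1*416)/96421 = -2*(375 - 416)*(1/96421) = -2*(-41)*(1/96421) = 82*(1/96421) = 82/96421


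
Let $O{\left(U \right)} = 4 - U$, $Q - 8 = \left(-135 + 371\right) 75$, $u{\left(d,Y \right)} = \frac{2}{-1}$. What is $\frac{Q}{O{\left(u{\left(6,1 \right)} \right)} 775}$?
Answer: $\frac{8854}{2325} \approx 3.8082$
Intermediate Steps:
$u{\left(d,Y \right)} = -2$ ($u{\left(d,Y \right)} = 2 \left(-1\right) = -2$)
$Q = 17708$ ($Q = 8 + \left(-135 + 371\right) 75 = 8 + 236 \cdot 75 = 8 + 17700 = 17708$)
$\frac{Q}{O{\left(u{\left(6,1 \right)} \right)} 775} = \frac{17708}{\left(4 - -2\right) 775} = \frac{17708}{\left(4 + 2\right) 775} = \frac{17708}{6 \cdot 775} = \frac{17708}{4650} = 17708 \cdot \frac{1}{4650} = \frac{8854}{2325}$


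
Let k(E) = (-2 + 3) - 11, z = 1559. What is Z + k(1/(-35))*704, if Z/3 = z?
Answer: -2363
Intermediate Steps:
Z = 4677 (Z = 3*1559 = 4677)
k(E) = -10 (k(E) = 1 - 11 = -10)
Z + k(1/(-35))*704 = 4677 - 10*704 = 4677 - 7040 = -2363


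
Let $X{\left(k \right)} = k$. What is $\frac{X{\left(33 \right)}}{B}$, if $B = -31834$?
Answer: $- \frac{3}{2894} \approx -0.0010366$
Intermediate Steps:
$\frac{X{\left(33 \right)}}{B} = \frac{33}{-31834} = 33 \left(- \frac{1}{31834}\right) = - \frac{3}{2894}$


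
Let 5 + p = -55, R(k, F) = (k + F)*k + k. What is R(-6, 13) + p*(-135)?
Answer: 8052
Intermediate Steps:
R(k, F) = k + k*(F + k) (R(k, F) = (F + k)*k + k = k*(F + k) + k = k + k*(F + k))
p = -60 (p = -5 - 55 = -60)
R(-6, 13) + p*(-135) = -6*(1 + 13 - 6) - 60*(-135) = -6*8 + 8100 = -48 + 8100 = 8052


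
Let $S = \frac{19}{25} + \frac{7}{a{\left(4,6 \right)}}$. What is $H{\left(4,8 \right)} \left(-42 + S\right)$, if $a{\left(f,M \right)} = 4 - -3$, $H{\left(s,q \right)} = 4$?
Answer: $- \frac{4024}{25} \approx -160.96$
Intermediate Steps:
$a{\left(f,M \right)} = 7$ ($a{\left(f,M \right)} = 4 + 3 = 7$)
$S = \frac{44}{25}$ ($S = \frac{19}{25} + \frac{7}{7} = 19 \cdot \frac{1}{25} + 7 \cdot \frac{1}{7} = \frac{19}{25} + 1 = \frac{44}{25} \approx 1.76$)
$H{\left(4,8 \right)} \left(-42 + S\right) = 4 \left(-42 + \frac{44}{25}\right) = 4 \left(- \frac{1006}{25}\right) = - \frac{4024}{25}$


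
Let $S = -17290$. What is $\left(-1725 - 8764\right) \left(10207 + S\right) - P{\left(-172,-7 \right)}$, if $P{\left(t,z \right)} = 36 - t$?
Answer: $74293379$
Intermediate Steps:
$\left(-1725 - 8764\right) \left(10207 + S\right) - P{\left(-172,-7 \right)} = \left(-1725 - 8764\right) \left(10207 - 17290\right) - \left(36 - -172\right) = \left(-10489\right) \left(-7083\right) - \left(36 + 172\right) = 74293587 - 208 = 74293379$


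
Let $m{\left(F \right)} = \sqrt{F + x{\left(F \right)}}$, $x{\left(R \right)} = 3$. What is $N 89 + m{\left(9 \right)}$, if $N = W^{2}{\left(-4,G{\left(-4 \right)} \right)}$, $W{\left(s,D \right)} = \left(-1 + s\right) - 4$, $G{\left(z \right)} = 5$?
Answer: $7209 + 2 \sqrt{3} \approx 7212.5$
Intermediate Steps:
$W{\left(s,D \right)} = -5 + s$
$m{\left(F \right)} = \sqrt{3 + F}$ ($m{\left(F \right)} = \sqrt{F + 3} = \sqrt{3 + F}$)
$N = 81$ ($N = \left(-5 - 4\right)^{2} = \left(-9\right)^{2} = 81$)
$N 89 + m{\left(9 \right)} = 81 \cdot 89 + \sqrt{3 + 9} = 7209 + \sqrt{12} = 7209 + 2 \sqrt{3}$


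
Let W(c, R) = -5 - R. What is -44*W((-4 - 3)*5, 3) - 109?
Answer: 243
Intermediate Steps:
-44*W((-4 - 3)*5, 3) - 109 = -44*(-5 - 1*3) - 109 = -44*(-5 - 3) - 109 = -44*(-8) - 109 = 352 - 109 = 243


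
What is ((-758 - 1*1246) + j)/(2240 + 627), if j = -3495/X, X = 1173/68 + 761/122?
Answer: -12337704/16430777 ≈ -0.75089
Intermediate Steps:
X = 5731/244 (X = 1173*(1/68) + 761*(1/122) = 69/4 + 761/122 = 5731/244 ≈ 23.488)
j = -852780/5731 (j = -3495/5731/244 = -3495*244/5731 = -852780/5731 ≈ -148.80)
((-758 - 1*1246) + j)/(2240 + 627) = ((-758 - 1*1246) - 852780/5731)/(2240 + 627) = ((-758 - 1246) - 852780/5731)/2867 = (-2004 - 852780/5731)*(1/2867) = -12337704/5731*1/2867 = -12337704/16430777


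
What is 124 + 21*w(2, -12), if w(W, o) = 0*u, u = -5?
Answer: 124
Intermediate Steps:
w(W, o) = 0 (w(W, o) = 0*(-5) = 0)
124 + 21*w(2, -12) = 124 + 21*0 = 124 + 0 = 124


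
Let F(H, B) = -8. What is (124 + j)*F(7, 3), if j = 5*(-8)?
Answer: -672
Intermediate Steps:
j = -40
(124 + j)*F(7, 3) = (124 - 40)*(-8) = 84*(-8) = -672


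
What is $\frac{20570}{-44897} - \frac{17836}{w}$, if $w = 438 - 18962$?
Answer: $\frac{6172709}{12230471} \approx 0.5047$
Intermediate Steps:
$w = -18524$ ($w = 438 - 18962 = -18524$)
$\frac{20570}{-44897} - \frac{17836}{w} = \frac{20570}{-44897} - \frac{17836}{-18524} = 20570 \left(- \frac{1}{44897}\right) - - \frac{4459}{4631} = - \frac{1210}{2641} + \frac{4459}{4631} = \frac{6172709}{12230471}$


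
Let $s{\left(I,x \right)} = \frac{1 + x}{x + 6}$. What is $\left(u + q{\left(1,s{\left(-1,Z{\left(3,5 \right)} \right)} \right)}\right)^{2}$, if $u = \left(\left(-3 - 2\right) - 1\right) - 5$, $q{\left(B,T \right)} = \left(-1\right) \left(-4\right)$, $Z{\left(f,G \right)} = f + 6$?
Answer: $49$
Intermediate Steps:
$Z{\left(f,G \right)} = 6 + f$
$s{\left(I,x \right)} = \frac{1 + x}{6 + x}$
$q{\left(B,T \right)} = 4$
$u = -11$ ($u = \left(-5 - 1\right) - 5 = -6 - 5 = -11$)
$\left(u + q{\left(1,s{\left(-1,Z{\left(3,5 \right)} \right)} \right)}\right)^{2} = \left(-11 + 4\right)^{2} = \left(-7\right)^{2} = 49$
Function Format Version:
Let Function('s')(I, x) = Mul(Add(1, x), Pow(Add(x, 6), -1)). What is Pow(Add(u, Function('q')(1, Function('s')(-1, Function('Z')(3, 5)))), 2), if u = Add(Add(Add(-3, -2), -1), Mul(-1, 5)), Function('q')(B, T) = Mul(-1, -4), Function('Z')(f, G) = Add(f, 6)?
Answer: 49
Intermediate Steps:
Function('Z')(f, G) = Add(6, f)
Function('s')(I, x) = Mul(Pow(Add(6, x), -1), Add(1, x)) (Function('s')(I, x) = Mul(Add(1, x), Pow(Add(6, x), -1)) = Mul(Pow(Add(6, x), -1), Add(1, x)))
Function('q')(B, T) = 4
u = -11 (u = Add(Add(-5, -1), -5) = Add(-6, -5) = -11)
Pow(Add(u, Function('q')(1, Function('s')(-1, Function('Z')(3, 5)))), 2) = Pow(Add(-11, 4), 2) = Pow(-7, 2) = 49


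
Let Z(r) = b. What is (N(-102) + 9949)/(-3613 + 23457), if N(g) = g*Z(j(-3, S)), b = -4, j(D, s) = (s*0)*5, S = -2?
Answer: 10357/19844 ≈ 0.52192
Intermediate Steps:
j(D, s) = 0 (j(D, s) = 0*5 = 0)
Z(r) = -4
N(g) = -4*g (N(g) = g*(-4) = -4*g)
(N(-102) + 9949)/(-3613 + 23457) = (-4*(-102) + 9949)/(-3613 + 23457) = (408 + 9949)/19844 = 10357*(1/19844) = 10357/19844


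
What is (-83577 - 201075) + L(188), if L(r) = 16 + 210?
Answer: -284426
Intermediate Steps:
L(r) = 226
(-83577 - 201075) + L(188) = (-83577 - 201075) + 226 = -284652 + 226 = -284426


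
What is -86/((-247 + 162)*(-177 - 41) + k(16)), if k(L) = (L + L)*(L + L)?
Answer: -43/9777 ≈ -0.0043981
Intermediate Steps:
k(L) = 4*L**2 (k(L) = (2*L)*(2*L) = 4*L**2)
-86/((-247 + 162)*(-177 - 41) + k(16)) = -86/((-247 + 162)*(-177 - 41) + 4*16**2) = -86/(-85*(-218) + 4*256) = -86/(18530 + 1024) = -86/19554 = -86*1/19554 = -43/9777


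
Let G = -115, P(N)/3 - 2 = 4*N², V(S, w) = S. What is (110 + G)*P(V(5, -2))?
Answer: -1530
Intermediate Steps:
P(N) = 6 + 12*N² (P(N) = 6 + 3*(4*N²) = 6 + 12*N²)
(110 + G)*P(V(5, -2)) = (110 - 115)*(6 + 12*5²) = -5*(6 + 12*25) = -5*(6 + 300) = -5*306 = -1530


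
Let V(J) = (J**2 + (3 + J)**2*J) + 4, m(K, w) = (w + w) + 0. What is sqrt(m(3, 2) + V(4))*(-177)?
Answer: -354*sqrt(55) ≈ -2625.3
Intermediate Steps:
m(K, w) = 2*w (m(K, w) = 2*w + 0 = 2*w)
V(J) = 4 + J**2 + J*(3 + J)**2 (V(J) = (J**2 + J*(3 + J)**2) + 4 = 4 + J**2 + J*(3 + J)**2)
sqrt(m(3, 2) + V(4))*(-177) = sqrt(2*2 + (4 + 4**2 + 4*(3 + 4)**2))*(-177) = sqrt(4 + (4 + 16 + 4*7**2))*(-177) = sqrt(4 + (4 + 16 + 4*49))*(-177) = sqrt(4 + (4 + 16 + 196))*(-177) = sqrt(4 + 216)*(-177) = sqrt(220)*(-177) = (2*sqrt(55))*(-177) = -354*sqrt(55)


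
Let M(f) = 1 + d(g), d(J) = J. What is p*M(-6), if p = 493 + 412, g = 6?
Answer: 6335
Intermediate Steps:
M(f) = 7 (M(f) = 1 + 6 = 7)
p = 905
p*M(-6) = 905*7 = 6335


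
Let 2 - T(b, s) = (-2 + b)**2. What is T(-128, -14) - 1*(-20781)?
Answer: 3883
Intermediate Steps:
T(b, s) = 2 - (-2 + b)**2
T(-128, -14) - 1*(-20781) = (2 - (-2 - 128)**2) - 1*(-20781) = (2 - 1*(-130)**2) + 20781 = (2 - 1*16900) + 20781 = (2 - 16900) + 20781 = -16898 + 20781 = 3883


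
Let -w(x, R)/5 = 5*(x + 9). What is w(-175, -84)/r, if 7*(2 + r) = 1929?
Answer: 5810/383 ≈ 15.170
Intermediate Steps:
r = 1915/7 (r = -2 + (⅐)*1929 = -2 + 1929/7 = 1915/7 ≈ 273.57)
w(x, R) = -225 - 25*x (w(x, R) = -25*(x + 9) = -25*(9 + x) = -5*(45 + 5*x) = -225 - 25*x)
w(-175, -84)/r = (-225 - 25*(-175))/(1915/7) = (-225 + 4375)*(7/1915) = 4150*(7/1915) = 5810/383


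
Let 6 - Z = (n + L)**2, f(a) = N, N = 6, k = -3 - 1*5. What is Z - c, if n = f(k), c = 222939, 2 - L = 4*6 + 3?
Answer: -223294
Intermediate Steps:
k = -8 (k = -3 - 5 = -8)
L = -25 (L = 2 - (4*6 + 3) = 2 - (24 + 3) = 2 - 1*27 = 2 - 27 = -25)
f(a) = 6
n = 6
Z = -355 (Z = 6 - (6 - 25)**2 = 6 - 1*(-19)**2 = 6 - 1*361 = 6 - 361 = -355)
Z - c = -355 - 1*222939 = -355 - 222939 = -223294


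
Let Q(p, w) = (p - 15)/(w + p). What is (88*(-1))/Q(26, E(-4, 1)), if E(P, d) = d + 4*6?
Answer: -408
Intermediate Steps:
E(P, d) = 24 + d (E(P, d) = d + 24 = 24 + d)
Q(p, w) = (-15 + p)/(p + w)
(88*(-1))/Q(26, E(-4, 1)) = (88*(-1))/(((-15 + 26)/(26 + (24 + 1)))) = -88/(11/(26 + 25)) = -88/(11/51) = -88/((1/51)*11) = -88/11/51 = -88*51/11 = -408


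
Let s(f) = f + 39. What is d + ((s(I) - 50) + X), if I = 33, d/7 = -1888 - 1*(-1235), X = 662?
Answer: -3887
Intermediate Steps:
d = -4571 (d = 7*(-1888 - 1*(-1235)) = 7*(-1888 + 1235) = 7*(-653) = -4571)
s(f) = 39 + f
d + ((s(I) - 50) + X) = -4571 + (((39 + 33) - 50) + 662) = -4571 + ((72 - 50) + 662) = -4571 + (22 + 662) = -4571 + 684 = -3887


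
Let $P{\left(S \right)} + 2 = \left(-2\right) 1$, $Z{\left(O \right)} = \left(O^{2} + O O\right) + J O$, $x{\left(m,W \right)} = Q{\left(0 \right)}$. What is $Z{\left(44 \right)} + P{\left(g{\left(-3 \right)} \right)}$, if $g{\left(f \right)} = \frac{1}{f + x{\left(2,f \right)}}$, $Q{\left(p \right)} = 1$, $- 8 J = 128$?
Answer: $3164$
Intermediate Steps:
$J = -16$ ($J = \left(- \frac{1}{8}\right) 128 = -16$)
$x{\left(m,W \right)} = 1$
$Z{\left(O \right)} = - 16 O + 2 O^{2}$ ($Z{\left(O \right)} = \left(O^{2} + O O\right) - 16 O = \left(O^{2} + O^{2}\right) - 16 O = 2 O^{2} - 16 O = - 16 O + 2 O^{2}$)
$g{\left(f \right)} = \frac{1}{1 + f}$ ($g{\left(f \right)} = \frac{1}{f + 1} = \frac{1}{1 + f}$)
$P{\left(S \right)} = -4$ ($P{\left(S \right)} = -2 - 2 = -4$)
$Z{\left(44 \right)} + P{\left(g{\left(-3 \right)} \right)} = 2 \cdot 44 \left(-8 + 44\right) - 4 = 2 \cdot 44 \cdot 36 - 4 = 3168 - 4 = 3164$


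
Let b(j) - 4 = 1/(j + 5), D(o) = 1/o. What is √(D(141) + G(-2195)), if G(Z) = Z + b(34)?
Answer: I*√817934091/611 ≈ 46.808*I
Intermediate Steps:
b(j) = 4 + 1/(5 + j) (b(j) = 4 + 1/(j + 5) = 4 + 1/(5 + j))
G(Z) = 157/39 + Z (G(Z) = Z + (21 + 4*34)/(5 + 34) = Z + (21 + 136)/39 = Z + (1/39)*157 = Z + 157/39 = 157/39 + Z)
√(D(141) + G(-2195)) = √(1/141 + (157/39 - 2195)) = √(1/141 - 85448/39) = √(-1338681/611) = I*√817934091/611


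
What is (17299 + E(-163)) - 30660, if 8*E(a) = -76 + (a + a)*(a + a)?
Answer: -86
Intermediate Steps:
E(a) = -19/2 + a²/2 (E(a) = (-76 + (a + a)*(a + a))/8 = (-76 + (2*a)*(2*a))/8 = (-76 + 4*a²)/8 = -19/2 + a²/2)
(17299 + E(-163)) - 30660 = (17299 + (-19/2 + (½)*(-163)²)) - 30660 = (17299 + (-19/2 + (½)*26569)) - 30660 = (17299 + (-19/2 + 26569/2)) - 30660 = (17299 + 13275) - 30660 = 30574 - 30660 = -86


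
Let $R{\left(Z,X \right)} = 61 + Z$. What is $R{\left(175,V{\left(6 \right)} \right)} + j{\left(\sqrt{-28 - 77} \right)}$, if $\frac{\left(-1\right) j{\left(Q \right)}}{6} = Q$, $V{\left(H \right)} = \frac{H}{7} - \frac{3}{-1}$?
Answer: $236 - 6 i \sqrt{105} \approx 236.0 - 61.482 i$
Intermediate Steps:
$V{\left(H \right)} = 3 + \frac{H}{7}$ ($V{\left(H \right)} = H \frac{1}{7} - -3 = \frac{H}{7} + 3 = 3 + \frac{H}{7}$)
$j{\left(Q \right)} = - 6 Q$
$R{\left(175,V{\left(6 \right)} \right)} + j{\left(\sqrt{-28 - 77} \right)} = \left(61 + 175\right) - 6 \sqrt{-28 - 77} = 236 - 6 \sqrt{-105} = 236 - 6 i \sqrt{105}$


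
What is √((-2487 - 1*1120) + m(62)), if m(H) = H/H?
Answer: I*√3606 ≈ 60.05*I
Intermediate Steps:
m(H) = 1
√((-2487 - 1*1120) + m(62)) = √((-2487 - 1*1120) + 1) = √((-2487 - 1120) + 1) = √(-3607 + 1) = √(-3606) = I*√3606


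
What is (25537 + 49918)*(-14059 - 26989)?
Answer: -3097276840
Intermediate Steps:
(25537 + 49918)*(-14059 - 26989) = 75455*(-41048) = -3097276840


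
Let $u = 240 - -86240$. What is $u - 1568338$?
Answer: $-1481858$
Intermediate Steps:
$u = 86480$ ($u = 240 + 86240 = 86480$)
$u - 1568338 = 86480 - 1568338 = -1481858$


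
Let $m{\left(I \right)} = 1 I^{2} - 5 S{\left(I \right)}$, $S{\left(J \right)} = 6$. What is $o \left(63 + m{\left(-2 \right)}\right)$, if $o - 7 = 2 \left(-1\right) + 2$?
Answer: $259$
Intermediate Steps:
$o = 7$ ($o = 7 + \left(2 \left(-1\right) + 2\right) = 7 + \left(-2 + 2\right) = 7 + 0 = 7$)
$m{\left(I \right)} = -30 + I^{2}$ ($m{\left(I \right)} = 1 I^{2} - 30 = I^{2} - 30 = -30 + I^{2}$)
$o \left(63 + m{\left(-2 \right)}\right) = 7 \left(63 - \left(30 - \left(-2\right)^{2}\right)\right) = 7 \left(63 + \left(-30 + 4\right)\right) = 7 \left(63 - 26\right) = 7 \cdot 37 = 259$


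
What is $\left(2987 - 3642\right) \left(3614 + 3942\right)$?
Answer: $-4949180$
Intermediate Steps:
$\left(2987 - 3642\right) \left(3614 + 3942\right) = \left(-655\right) 7556 = -4949180$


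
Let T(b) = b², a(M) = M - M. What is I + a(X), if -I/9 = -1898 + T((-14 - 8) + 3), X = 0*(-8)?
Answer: 13833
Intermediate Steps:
X = 0
a(M) = 0
I = 13833 (I = -9*(-1898 + ((-14 - 8) + 3)²) = -9*(-1898 + (-22 + 3)²) = -9*(-1898 + (-19)²) = -9*(-1898 + 361) = -9*(-1537) = 13833)
I + a(X) = 13833 + 0 = 13833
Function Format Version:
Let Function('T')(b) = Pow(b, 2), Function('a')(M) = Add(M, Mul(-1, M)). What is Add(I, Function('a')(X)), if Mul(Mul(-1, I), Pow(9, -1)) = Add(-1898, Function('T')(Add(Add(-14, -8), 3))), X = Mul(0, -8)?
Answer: 13833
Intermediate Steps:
X = 0
Function('a')(M) = 0
I = 13833 (I = Mul(-9, Add(-1898, Pow(Add(Add(-14, -8), 3), 2))) = Mul(-9, Add(-1898, Pow(Add(-22, 3), 2))) = Mul(-9, Add(-1898, Pow(-19, 2))) = Mul(-9, Add(-1898, 361)) = Mul(-9, -1537) = 13833)
Add(I, Function('a')(X)) = Add(13833, 0) = 13833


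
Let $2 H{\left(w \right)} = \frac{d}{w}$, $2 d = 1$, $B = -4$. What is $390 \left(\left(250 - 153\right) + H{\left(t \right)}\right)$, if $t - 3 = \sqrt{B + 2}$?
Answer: $\frac{832845}{22} - \frac{195 i \sqrt{2}}{22} \approx 37857.0 - 12.535 i$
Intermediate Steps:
$d = \frac{1}{2}$ ($d = \frac{1}{2} \cdot 1 = \frac{1}{2} \approx 0.5$)
$t = 3 + i \sqrt{2}$ ($t = 3 + \sqrt{-4 + 2} = 3 + \sqrt{-2} = 3 + i \sqrt{2} \approx 3.0 + 1.4142 i$)
$H{\left(w \right)} = \frac{1}{4 w}$ ($H{\left(w \right)} = \frac{\frac{1}{2} \frac{1}{w}}{2} = \frac{1}{4 w}$)
$390 \left(\left(250 - 153\right) + H{\left(t \right)}\right) = 390 \left(\left(250 - 153\right) + \frac{1}{4 \left(3 + i \sqrt{2}\right)}\right) = 390 \left(97 + \frac{1}{4 \left(3 + i \sqrt{2}\right)}\right) = 37830 + \frac{195}{2 \left(3 + i \sqrt{2}\right)}$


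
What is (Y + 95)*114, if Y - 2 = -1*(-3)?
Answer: 11400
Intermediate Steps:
Y = 5 (Y = 2 - 1*(-3) = 2 + 3 = 5)
(Y + 95)*114 = (5 + 95)*114 = 100*114 = 11400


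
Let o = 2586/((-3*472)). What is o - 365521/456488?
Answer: -70752321/26932792 ≈ -2.6270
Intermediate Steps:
o = -431/236 (o = 2586/(-1416) = 2586*(-1/1416) = -431/236 ≈ -1.8263)
o - 365521/456488 = -431/236 - 365521/456488 = -70752321/26932792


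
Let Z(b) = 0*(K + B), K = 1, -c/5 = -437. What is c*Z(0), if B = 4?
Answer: 0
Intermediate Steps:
c = 2185 (c = -5*(-437) = 2185)
Z(b) = 0 (Z(b) = 0*(1 + 4) = 0*5 = 0)
c*Z(0) = 2185*0 = 0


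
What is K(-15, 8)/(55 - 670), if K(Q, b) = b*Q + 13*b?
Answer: 16/615 ≈ 0.026016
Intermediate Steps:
K(Q, b) = 13*b + Q*b (K(Q, b) = Q*b + 13*b = 13*b + Q*b)
K(-15, 8)/(55 - 670) = (8*(13 - 15))/(55 - 670) = (8*(-2))/(-615) = -1/615*(-16) = 16/615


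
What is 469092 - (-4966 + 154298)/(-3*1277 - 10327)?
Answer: 3320776934/7079 ≈ 4.6910e+5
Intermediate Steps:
469092 - (-4966 + 154298)/(-3*1277 - 10327) = 469092 - 149332/(-3831 - 10327) = 469092 - 149332/(-14158) = 469092 - 149332*(-1)/14158 = 469092 - 1*(-74666/7079) = 469092 + 74666/7079 = 3320776934/7079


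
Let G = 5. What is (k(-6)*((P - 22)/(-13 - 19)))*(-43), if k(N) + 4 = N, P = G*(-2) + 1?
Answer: 6665/16 ≈ 416.56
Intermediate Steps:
P = -9 (P = 5*(-2) + 1 = -10 + 1 = -9)
k(N) = -4 + N
(k(-6)*((P - 22)/(-13 - 19)))*(-43) = ((-4 - 6)*((-9 - 22)/(-13 - 19)))*(-43) = -(-310)/(-32)*(-43) = -(-310)*(-1)/32*(-43) = -10*31/32*(-43) = -155/16*(-43) = 6665/16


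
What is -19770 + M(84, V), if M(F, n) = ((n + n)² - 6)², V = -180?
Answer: 16794585066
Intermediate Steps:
M(F, n) = (-6 + 4*n²)² (M(F, n) = ((2*n)² - 6)² = (4*n² - 6)² = (-6 + 4*n²)²)
-19770 + M(84, V) = -19770 + 4*(-3 + 2*(-180)²)² = -19770 + 4*(-3 + 2*32400)² = -19770 + 4*(-3 + 64800)² = -19770 + 4*64797² = -19770 + 4*4198651209 = -19770 + 16794604836 = 16794585066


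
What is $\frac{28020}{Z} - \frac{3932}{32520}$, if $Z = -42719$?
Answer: $- \frac{269795377}{347305470} \approx -0.77682$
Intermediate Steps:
$\frac{28020}{Z} - \frac{3932}{32520} = \frac{28020}{-42719} - \frac{3932}{32520} = 28020 \left(- \frac{1}{42719}\right) - \frac{983}{8130} = - \frac{28020}{42719} - \frac{983}{8130} = - \frac{269795377}{347305470}$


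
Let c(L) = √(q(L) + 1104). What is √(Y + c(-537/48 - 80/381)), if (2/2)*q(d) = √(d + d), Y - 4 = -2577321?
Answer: √(-1496503652148 + 762*√381*√(1682496 + I*√52942998))/762 ≈ 2.2377e-5 + 1605.4*I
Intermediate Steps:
Y = -2577317 (Y = 4 - 2577321 = -2577317)
q(d) = √2*√d (q(d) = √(d + d) = √(2*d) = √2*√d)
c(L) = √(1104 + √2*√L) (c(L) = √(√2*√L + 1104) = √(1104 + √2*√L))
√(Y + c(-537/48 - 80/381)) = √(-2577317 + √(1104 + √2*√(-537/48 - 80/381))) = √(-2577317 + √(1104 + √2*√(-537*1/48 - 80*1/381))) = √(-2577317 + √(1104 + √2*√(-179/16 - 80/381))) = √(-2577317 + √(1104 + √2*√(-69479/6096))) = √(-2577317 + √(1104 + √2*(I*√26471499/1524))) = √(-2577317 + √(1104 + I*√52942998/1524))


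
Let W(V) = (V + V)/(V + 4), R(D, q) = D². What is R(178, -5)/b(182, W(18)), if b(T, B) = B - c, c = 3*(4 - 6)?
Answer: 87131/21 ≈ 4149.1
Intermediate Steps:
W(V) = 2*V/(4 + V) (W(V) = (2*V)/(4 + V) = 2*V/(4 + V))
c = -6 (c = 3*(-2) = -6)
b(T, B) = 6 + B (b(T, B) = B - 1*(-6) = B + 6 = 6 + B)
R(178, -5)/b(182, W(18)) = 178²/(6 + 2*18/(4 + 18)) = 31684/(6 + 2*18/22) = 31684/(6 + 2*18*(1/22)) = 31684/(6 + 18/11) = 31684/(84/11) = 31684*(11/84) = 87131/21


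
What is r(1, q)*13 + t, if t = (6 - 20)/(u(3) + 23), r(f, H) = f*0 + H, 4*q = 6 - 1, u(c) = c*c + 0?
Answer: 253/16 ≈ 15.813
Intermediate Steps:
u(c) = c² (u(c) = c² + 0 = c²)
q = 5/4 (q = (6 - 1)/4 = (¼)*5 = 5/4 ≈ 1.2500)
r(f, H) = H (r(f, H) = 0 + H = H)
t = -7/16 (t = (6 - 20)/(3² + 23) = -14/(9 + 23) = -14/32 = -14*1/32 = -7/16 ≈ -0.43750)
r(1, q)*13 + t = (5/4)*13 - 7/16 = 65/4 - 7/16 = 253/16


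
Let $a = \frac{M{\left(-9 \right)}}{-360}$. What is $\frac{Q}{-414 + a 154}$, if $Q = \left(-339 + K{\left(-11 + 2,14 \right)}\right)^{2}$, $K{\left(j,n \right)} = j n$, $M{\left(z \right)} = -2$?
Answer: $- \frac{19460250}{37183} \approx -523.36$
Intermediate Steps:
$Q = 216225$ ($Q = \left(-339 + \left(-11 + 2\right) 14\right)^{2} = \left(-339 - 126\right)^{2} = \left(-465\right)^{2} = 216225$)
$a = \frac{1}{180}$ ($a = - \frac{2}{-360} = \left(-2\right) \left(- \frac{1}{360}\right) = \frac{1}{180} \approx 0.0055556$)
$\frac{Q}{-414 + a 154} = \frac{216225}{-414 + \frac{1}{180} \cdot 154} = \frac{216225}{-414 + \frac{77}{90}} = \frac{216225}{- \frac{37183}{90}} = 216225 \left(- \frac{90}{37183}\right) = - \frac{19460250}{37183}$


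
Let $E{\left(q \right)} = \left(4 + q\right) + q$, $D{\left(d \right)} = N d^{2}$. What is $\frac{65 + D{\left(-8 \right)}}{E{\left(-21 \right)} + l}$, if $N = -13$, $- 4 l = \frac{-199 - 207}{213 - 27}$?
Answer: $\frac{285324}{13933} \approx 20.478$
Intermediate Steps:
$l = \frac{203}{372}$ ($l = - \frac{\left(-199 - 207\right) \frac{1}{213 - 27}}{4} = - \frac{\left(-406\right) \frac{1}{186}}{4} = \left(- \frac{1}{4}\right) \left(- \frac{203}{93}\right) = \frac{203}{372} \approx 0.5457$)
$D{\left(d \right)} = - 13 d^{2}$
$E{\left(q \right)} = 4 + 2 q$
$\frac{65 + D{\left(-8 \right)}}{E{\left(-21 \right)} + l} = \frac{65 - 13 \left(-8\right)^{2}}{\left(4 + 2 \left(-21\right)\right) + \frac{203}{372}} = \frac{65 - 832}{\left(4 - 42\right) + \frac{203}{372}} = \frac{65 - 832}{-38 + \frac{203}{372}} = - \frac{767}{- \frac{13933}{372}} = \left(-767\right) \left(- \frac{372}{13933}\right) = \frac{285324}{13933}$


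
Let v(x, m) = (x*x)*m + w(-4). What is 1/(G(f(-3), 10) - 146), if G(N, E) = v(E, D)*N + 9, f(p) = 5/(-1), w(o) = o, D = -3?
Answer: 1/1383 ≈ 0.00072307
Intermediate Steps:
f(p) = -5 (f(p) = 5*(-1) = -5)
v(x, m) = -4 + m*x**2 (v(x, m) = (x*x)*m - 4 = x**2*m - 4 = m*x**2 - 4 = -4 + m*x**2)
G(N, E) = 9 + N*(-4 - 3*E**2) (G(N, E) = (-4 - 3*E**2)*N + 9 = N*(-4 - 3*E**2) + 9 = 9 + N*(-4 - 3*E**2))
1/(G(f(-3), 10) - 146) = 1/((9 - 1*(-5)*(4 + 3*10**2)) - 146) = 1/((9 - 1*(-5)*(4 + 3*100)) - 146) = 1/((9 - 1*(-5)*(4 + 300)) - 146) = 1/((9 - 1*(-5)*304) - 146) = 1/((9 + 1520) - 146) = 1/(1529 - 146) = 1/1383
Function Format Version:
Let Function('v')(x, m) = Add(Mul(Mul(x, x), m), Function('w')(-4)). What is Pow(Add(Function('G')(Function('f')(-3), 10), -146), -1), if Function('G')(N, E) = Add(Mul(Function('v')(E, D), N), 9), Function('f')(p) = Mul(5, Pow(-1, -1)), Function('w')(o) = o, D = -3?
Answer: Rational(1, 1383) ≈ 0.00072307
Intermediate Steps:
Function('f')(p) = -5 (Function('f')(p) = Mul(5, -1) = -5)
Function('v')(x, m) = Add(-4, Mul(m, Pow(x, 2))) (Function('v')(x, m) = Add(Mul(Mul(x, x), m), -4) = Add(Mul(Pow(x, 2), m), -4) = Add(Mul(m, Pow(x, 2)), -4) = Add(-4, Mul(m, Pow(x, 2))))
Function('G')(N, E) = Add(9, Mul(N, Add(-4, Mul(-3, Pow(E, 2))))) (Function('G')(N, E) = Add(Mul(Add(-4, Mul(-3, Pow(E, 2))), N), 9) = Add(Mul(N, Add(-4, Mul(-3, Pow(E, 2)))), 9) = Add(9, Mul(N, Add(-4, Mul(-3, Pow(E, 2))))))
Pow(Add(Function('G')(Function('f')(-3), 10), -146), -1) = Pow(Add(Add(9, Mul(-1, -5, Add(4, Mul(3, Pow(10, 2))))), -146), -1) = Pow(Add(Add(9, Mul(-1, -5, Add(4, Mul(3, 100)))), -146), -1) = Pow(Add(Add(9, Mul(-1, -5, Add(4, 300))), -146), -1) = Pow(Add(Add(9, Mul(-1, -5, 304)), -146), -1) = Pow(Add(Add(9, 1520), -146), -1) = Pow(Add(1529, -146), -1) = Pow(1383, -1) = Rational(1, 1383)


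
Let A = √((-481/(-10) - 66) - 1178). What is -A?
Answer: -I*√119590/10 ≈ -34.582*I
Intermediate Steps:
A = I*√119590/10 (A = √((-481*(-1)/10 - 66) - 1178) = √((-13*(-37/10) - 66) - 1178) = √((481/10 - 66) - 1178) = √(-179/10 - 1178) = √(-11959/10) = I*√119590/10 ≈ 34.582*I)
-A = -I*√119590/10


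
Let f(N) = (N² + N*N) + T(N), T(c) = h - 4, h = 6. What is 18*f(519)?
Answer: 9697032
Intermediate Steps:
T(c) = 2 (T(c) = 6 - 4 = 2)
f(N) = 2 + 2*N² (f(N) = (N² + N*N) + 2 = (N² + N²) + 2 = 2*N² + 2 = 2 + 2*N²)
18*f(519) = 18*(2 + 2*519²) = 18*(2 + 2*269361) = 18*(2 + 538722) = 18*538724 = 9697032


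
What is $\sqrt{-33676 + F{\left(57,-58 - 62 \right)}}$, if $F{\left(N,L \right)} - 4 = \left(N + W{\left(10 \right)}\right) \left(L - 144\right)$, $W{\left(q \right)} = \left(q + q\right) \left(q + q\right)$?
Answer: $4 i \sqrt{9645} \approx 392.84 i$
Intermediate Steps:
$W{\left(q \right)} = 4 q^{2}$ ($W{\left(q \right)} = 2 q 2 q = 4 q^{2}$)
$F{\left(N,L \right)} = 4 + \left(-144 + L\right) \left(400 + N\right)$ ($F{\left(N,L \right)} = 4 + \left(N + 4 \cdot 10^{2}\right) \left(L - 144\right) = 4 + \left(N + 4 \cdot 100\right) \left(-144 + L\right) = 4 + \left(N + 400\right) \left(-144 + L\right) = 4 + \left(400 + N\right) \left(-144 + L\right) = 4 + \left(-144 + L\right) \left(400 + N\right)$)
$\sqrt{-33676 + F{\left(57,-58 - 62 \right)}} = \sqrt{-33676 + \left(-57596 - 8208 + 400 \left(-58 - 62\right) + \left(-58 - 62\right) 57\right)} = \sqrt{-33676 - 120644} = \sqrt{-154320} = 4 i \sqrt{9645}$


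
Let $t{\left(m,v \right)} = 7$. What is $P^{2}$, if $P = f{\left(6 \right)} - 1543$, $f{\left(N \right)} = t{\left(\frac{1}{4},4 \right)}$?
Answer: $2359296$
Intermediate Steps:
$f{\left(N \right)} = 7$
$P = -1536$ ($P = 7 - 1543 = -1536$)
$P^{2} = \left(-1536\right)^{2} = 2359296$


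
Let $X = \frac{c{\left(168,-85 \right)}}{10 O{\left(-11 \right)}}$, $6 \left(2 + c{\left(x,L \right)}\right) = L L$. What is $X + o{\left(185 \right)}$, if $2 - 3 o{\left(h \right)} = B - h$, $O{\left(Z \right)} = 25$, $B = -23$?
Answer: $\frac{112213}{1500} \approx 74.809$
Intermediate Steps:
$c{\left(x,L \right)} = -2 + \frac{L^{2}}{6}$ ($c{\left(x,L \right)} = -2 + \frac{L L}{6} = -2 + \frac{L^{2}}{6}$)
$o{\left(h \right)} = \frac{25}{3} + \frac{h}{3}$ ($o{\left(h \right)} = \frac{2}{3} - \frac{-23 - h}{3} = \frac{2}{3} + \left(\frac{23}{3} + \frac{h}{3}\right) = \frac{25}{3} + \frac{h}{3}$)
$X = \frac{7213}{1500}$ ($X = \frac{-2 + \frac{\left(-85\right)^{2}}{6}}{10 \cdot 25} = \frac{-2 + \frac{1}{6} \cdot 7225}{250} = \left(-2 + \frac{7225}{6}\right) \frac{1}{250} = \frac{7213}{6} \cdot \frac{1}{250} = \frac{7213}{1500} \approx 4.8087$)
$X + o{\left(185 \right)} = \frac{7213}{1500} + \left(\frac{25}{3} + \frac{1}{3} \cdot 185\right) = \frac{7213}{1500} + \left(\frac{25}{3} + \frac{185}{3}\right) = \frac{7213}{1500} + 70 = \frac{112213}{1500}$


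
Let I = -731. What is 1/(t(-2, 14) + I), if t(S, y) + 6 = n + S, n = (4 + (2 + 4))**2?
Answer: -1/639 ≈ -0.0015649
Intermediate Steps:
n = 100 (n = (4 + 6)**2 = 10**2 = 100)
t(S, y) = 94 + S (t(S, y) = -6 + (100 + S) = 94 + S)
1/(t(-2, 14) + I) = 1/((94 - 2) - 731) = 1/(92 - 731) = 1/(-639) = -1/639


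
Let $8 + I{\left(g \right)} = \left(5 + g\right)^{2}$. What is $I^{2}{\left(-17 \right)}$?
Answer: $18496$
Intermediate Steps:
$I{\left(g \right)} = -8 + \left(5 + g\right)^{2}$
$I^{2}{\left(-17 \right)} = \left(-8 + \left(5 - 17\right)^{2}\right)^{2} = \left(-8 + \left(-12\right)^{2}\right)^{2} = \left(-8 + 144\right)^{2} = 136^{2} = 18496$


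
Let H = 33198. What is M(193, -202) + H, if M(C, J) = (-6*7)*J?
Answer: 41682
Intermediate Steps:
M(C, J) = -42*J
M(193, -202) + H = -42*(-202) + 33198 = 8484 + 33198 = 41682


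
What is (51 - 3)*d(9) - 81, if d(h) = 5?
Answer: 159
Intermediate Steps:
(51 - 3)*d(9) - 81 = (51 - 3)*5 - 81 = 48*5 - 81 = 240 - 81 = 159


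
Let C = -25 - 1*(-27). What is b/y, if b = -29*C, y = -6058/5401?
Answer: 156629/3029 ≈ 51.710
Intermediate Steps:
C = 2 (C = -25 + 27 = 2)
y = -6058/5401 (y = -6058*1/5401 = -6058/5401 ≈ -1.1216)
b = -58 (b = -29*2 = -58)
b/y = -58/(-6058/5401) = -58*(-5401/6058) = 156629/3029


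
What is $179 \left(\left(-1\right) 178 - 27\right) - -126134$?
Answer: $89439$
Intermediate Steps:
$179 \left(\left(-1\right) 178 - 27\right) - -126134 = 179 \left(-178 - 27\right) + 126134 = 179 \left(-205\right) + 126134 = -36695 + 126134 = 89439$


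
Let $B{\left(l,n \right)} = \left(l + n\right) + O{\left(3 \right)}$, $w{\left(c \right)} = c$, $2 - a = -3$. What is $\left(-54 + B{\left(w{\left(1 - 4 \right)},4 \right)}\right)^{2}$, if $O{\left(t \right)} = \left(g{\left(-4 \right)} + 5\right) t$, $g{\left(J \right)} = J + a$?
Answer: $1225$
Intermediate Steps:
$a = 5$ ($a = 2 - -3 = 2 + 3 = 5$)
$g{\left(J \right)} = 5 + J$ ($g{\left(J \right)} = J + 5 = 5 + J$)
$O{\left(t \right)} = 6 t$ ($O{\left(t \right)} = \left(\left(5 - 4\right) + 5\right) t = \left(1 + 5\right) t = 6 t$)
$B{\left(l,n \right)} = 18 + l + n$ ($B{\left(l,n \right)} = \left(l + n\right) + 6 \cdot 3 = \left(l + n\right) + 18 = 18 + l + n$)
$\left(-54 + B{\left(w{\left(1 - 4 \right)},4 \right)}\right)^{2} = \left(-54 + \left(18 + \left(1 - 4\right) + 4\right)\right)^{2} = \left(-54 + \left(18 - 3 + 4\right)\right)^{2} = \left(-54 + 19\right)^{2} = \left(-35\right)^{2} = 1225$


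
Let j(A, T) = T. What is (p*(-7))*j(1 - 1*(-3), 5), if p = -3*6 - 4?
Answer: 770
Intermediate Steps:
p = -22 (p = -18 - 4 = -22)
(p*(-7))*j(1 - 1*(-3), 5) = -22*(-7)*5 = 154*5 = 770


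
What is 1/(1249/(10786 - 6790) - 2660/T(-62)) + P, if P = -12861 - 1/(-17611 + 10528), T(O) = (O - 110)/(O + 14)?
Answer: -11614418774038930/903072675879 ≈ -12861.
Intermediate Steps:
T(O) = (-110 + O)/(14 + O)
P = -91094462/7083 (P = -12861 - 1/(-7083) = -12861 - 1*(-1/7083) = -12861 + 1/7083 = -91094462/7083 ≈ -12861.)
1/(1249/(10786 - 6790) - 2660/T(-62)) + P = 1/(1249/(10786 - 6790) - 2660*(14 - 62)/(-110 - 62)) - 91094462/7083 = 1/(1249/3996 - 2660/(-172/(-48))) - 91094462/7083 = 1/(1249*(1/3996) - 2660/((-1/48*(-172)))) - 91094462/7083 = 1/(1249/3996 - 2660/43/12) - 91094462/7083 = 1/(1249/3996 - 2660*12/43) - 91094462/7083 = 1/(1249/3996 - 31920/43) - 91094462/7083 = 1/(-127498613/171828) - 91094462/7083 = -171828/127498613 - 91094462/7083 = -11614418774038930/903072675879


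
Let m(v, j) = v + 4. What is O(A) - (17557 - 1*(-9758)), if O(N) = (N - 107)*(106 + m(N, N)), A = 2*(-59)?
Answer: -25515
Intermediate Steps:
A = -118
m(v, j) = 4 + v
O(N) = (-107 + N)*(110 + N) (O(N) = (N - 107)*(106 + (4 + N)) = (-107 + N)*(110 + N))
O(A) - (17557 - 1*(-9758)) = (-11770 - 1*(-118) - 118*(4 - 118)) - (17557 - 1*(-9758)) = (-11770 + 118 - 118*(-114)) - (17557 + 9758) = (-11770 + 118 + 13452) - 1*27315 = 1800 - 27315 = -25515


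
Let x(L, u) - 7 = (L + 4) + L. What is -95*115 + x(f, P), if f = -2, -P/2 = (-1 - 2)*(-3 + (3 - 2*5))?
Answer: -10918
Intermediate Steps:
P = -60 (P = -2*(-1 - 2)*(-3 + (3 - 2*5)) = -(-6)*(-3 + (3 - 10)) = -(-6)*(-3 - 7) = -(-6)*(-10) = -2*30 = -60)
x(L, u) = 11 + 2*L (x(L, u) = 7 + ((L + 4) + L) = 7 + ((4 + L) + L) = 7 + (4 + 2*L) = 11 + 2*L)
-95*115 + x(f, P) = -95*115 + (11 + 2*(-2)) = -10925 + (11 - 4) = -10925 + 7 = -10918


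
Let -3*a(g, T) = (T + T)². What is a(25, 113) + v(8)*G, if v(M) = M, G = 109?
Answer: -48460/3 ≈ -16153.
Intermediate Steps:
a(g, T) = -4*T²/3 (a(g, T) = -(T + T)²/3 = -4*T²/3)
a(25, 113) + v(8)*G = -4/3*113² + 8*109 = -4/3*12769 + 872 = -51076/3 + 872 = -48460/3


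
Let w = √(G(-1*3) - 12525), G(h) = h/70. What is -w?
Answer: -3*I*√6819190/70 ≈ -111.92*I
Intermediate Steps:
G(h) = h/70 (G(h) = h*(1/70) = h/70)
w = 3*I*√6819190/70 (w = √((-1*3)/70 - 12525) = √((1/70)*(-3) - 12525) = √(-3/70 - 12525) = √(-876753/70) = 3*I*√6819190/70 ≈ 111.92*I)
-w = -3*I*√6819190/70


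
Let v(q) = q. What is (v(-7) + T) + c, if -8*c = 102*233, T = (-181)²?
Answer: 119133/4 ≈ 29783.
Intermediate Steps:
T = 32761
c = -11883/4 (c = -51*233/4 = -⅛*23766 = -11883/4 ≈ -2970.8)
(v(-7) + T) + c = (-7 + 32761) - 11883/4 = 32754 - 11883/4 = 119133/4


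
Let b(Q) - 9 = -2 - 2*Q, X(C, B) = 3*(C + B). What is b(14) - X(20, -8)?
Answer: -57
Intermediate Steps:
X(C, B) = 3*B + 3*C (X(C, B) = 3*(B + C) = 3*B + 3*C)
b(Q) = 7 - 2*Q (b(Q) = 9 + (-2 - 2*Q) = 7 - 2*Q)
b(14) - X(20, -8) = (7 - 2*14) - (3*(-8) + 3*20) = (7 - 28) - (-24 + 60) = -21 - 1*36 = -21 - 36 = -57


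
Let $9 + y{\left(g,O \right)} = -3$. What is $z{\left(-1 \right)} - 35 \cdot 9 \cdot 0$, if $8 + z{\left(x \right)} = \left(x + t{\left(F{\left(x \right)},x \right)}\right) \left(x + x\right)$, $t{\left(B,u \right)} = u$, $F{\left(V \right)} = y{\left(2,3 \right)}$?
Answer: $-4$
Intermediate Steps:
$y{\left(g,O \right)} = -12$ ($y{\left(g,O \right)} = -9 - 3 = -12$)
$F{\left(V \right)} = -12$
$z{\left(x \right)} = -8 + 4 x^{2}$ ($z{\left(x \right)} = -8 + \left(x + x\right) \left(x + x\right) = -8 + 2 x 2 x = -8 + 4 x^{2}$)
$z{\left(-1 \right)} - 35 \cdot 9 \cdot 0 = \left(-8 + 4 \left(-1\right)^{2}\right) - 35 \cdot 9 \cdot 0 = \left(-8 + 4 \cdot 1\right) - 0 = \left(-8 + 4\right) + 0 = -4 + 0 = -4$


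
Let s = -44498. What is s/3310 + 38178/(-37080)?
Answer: -9868639/681860 ≈ -14.473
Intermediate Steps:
s/3310 + 38178/(-37080) = -44498/3310 + 38178/(-37080) = -44498*1/3310 + 38178*(-1/37080) = -22249/1655 - 2121/2060 = -9868639/681860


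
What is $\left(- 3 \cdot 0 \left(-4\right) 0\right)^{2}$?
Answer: $0$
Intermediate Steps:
$\left(- 3 \cdot 0 \left(-4\right) 0\right)^{2} = \left(\left(-3\right) 0 \cdot 0\right)^{2} = \left(0 \cdot 0\right)^{2} = 0^{2} = 0$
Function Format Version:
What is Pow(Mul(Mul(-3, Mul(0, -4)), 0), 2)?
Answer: 0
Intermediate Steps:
Pow(Mul(Mul(-3, Mul(0, -4)), 0), 2) = Pow(Mul(Mul(-3, 0), 0), 2) = Pow(Mul(0, 0), 2) = Pow(0, 2) = 0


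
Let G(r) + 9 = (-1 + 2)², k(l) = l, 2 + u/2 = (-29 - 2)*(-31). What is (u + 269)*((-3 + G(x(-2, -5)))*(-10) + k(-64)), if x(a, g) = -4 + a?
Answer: 100602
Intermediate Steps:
u = 1918 (u = -4 + 2*((-29 - 2)*(-31)) = -4 + 2*(-31*(-31)) = -4 + 2*961 = -4 + 1922 = 1918)
G(r) = -8 (G(r) = -9 + (-1 + 2)² = -9 + 1² = -9 + 1 = -8)
(u + 269)*((-3 + G(x(-2, -5)))*(-10) + k(-64)) = (1918 + 269)*((-3 - 8)*(-10) - 64) = 2187*(-11*(-10) - 64) = 2187*(110 - 64) = 2187*46 = 100602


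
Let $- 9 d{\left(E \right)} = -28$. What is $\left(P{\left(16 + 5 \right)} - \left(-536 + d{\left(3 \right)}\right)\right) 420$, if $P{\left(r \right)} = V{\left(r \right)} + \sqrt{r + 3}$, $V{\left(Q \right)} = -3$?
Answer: $\frac{667660}{3} + 840 \sqrt{6} \approx 2.2461 \cdot 10^{5}$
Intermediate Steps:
$d{\left(E \right)} = \frac{28}{9}$ ($d{\left(E \right)} = \left(- \frac{1}{9}\right) \left(-28\right) = \frac{28}{9}$)
$P{\left(r \right)} = -3 + \sqrt{3 + r}$ ($P{\left(r \right)} = -3 + \sqrt{r + 3} = -3 + \sqrt{3 + r}$)
$\left(P{\left(16 + 5 \right)} - \left(-536 + d{\left(3 \right)}\right)\right) 420 = \left(\left(-3 + \sqrt{3 + \left(16 + 5\right)}\right) + \left(536 - \frac{28}{9}\right)\right) 420 = \left(\left(-3 + \sqrt{3 + 21}\right) + \left(536 - \frac{28}{9}\right)\right) 420 = \left(\left(-3 + \sqrt{24}\right) + \frac{4796}{9}\right) 420 = \left(\left(-3 + 2 \sqrt{6}\right) + \frac{4796}{9}\right) 420 = \left(\frac{4769}{9} + 2 \sqrt{6}\right) 420 = \frac{667660}{3} + 840 \sqrt{6}$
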